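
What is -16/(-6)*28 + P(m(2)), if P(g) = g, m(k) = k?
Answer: 230/3 ≈ 76.667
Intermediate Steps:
-16/(-6)*28 + P(m(2)) = -16/(-6)*28 + 2 = -16*(-⅙)*28 + 2 = (8/3)*28 + 2 = 224/3 + 2 = 230/3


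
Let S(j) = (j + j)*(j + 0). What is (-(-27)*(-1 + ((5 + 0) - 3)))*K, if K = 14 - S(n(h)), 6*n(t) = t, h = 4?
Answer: 354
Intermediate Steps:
n(t) = t/6
S(j) = 2*j² (S(j) = (2*j)*j = 2*j²)
K = 118/9 (K = 14 - 2*((⅙)*4)² = 14 - 2*(⅔)² = 14 - 2*4/9 = 14 - 1*8/9 = 14 - 8/9 = 118/9 ≈ 13.111)
(-(-27)*(-1 + ((5 + 0) - 3)))*K = -(-27)*(-1 + ((5 + 0) - 3))*(118/9) = -(-27)*(-1 + (5 - 3))*(118/9) = -(-27)*(-1 + 2)*(118/9) = -(-27)*(118/9) = -27*(-1)*(118/9) = 27*(118/9) = 354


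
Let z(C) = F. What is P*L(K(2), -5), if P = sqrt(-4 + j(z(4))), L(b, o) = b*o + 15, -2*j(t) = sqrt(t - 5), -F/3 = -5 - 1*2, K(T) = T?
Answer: 5*I*sqrt(6) ≈ 12.247*I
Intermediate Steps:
F = 21 (F = -3*(-5 - 1*2) = -3*(-5 - 2) = -3*(-7) = 21)
z(C) = 21
j(t) = -sqrt(-5 + t)/2 (j(t) = -sqrt(t - 5)/2 = -sqrt(-5 + t)/2)
L(b, o) = 15 + b*o
P = I*sqrt(6) (P = sqrt(-4 - sqrt(-5 + 21)/2) = sqrt(-4 - sqrt(16)/2) = sqrt(-4 - 1/2*4) = sqrt(-4 - 2) = sqrt(-6) = I*sqrt(6) ≈ 2.4495*I)
P*L(K(2), -5) = (I*sqrt(6))*(15 + 2*(-5)) = (I*sqrt(6))*(15 - 10) = (I*sqrt(6))*5 = 5*I*sqrt(6)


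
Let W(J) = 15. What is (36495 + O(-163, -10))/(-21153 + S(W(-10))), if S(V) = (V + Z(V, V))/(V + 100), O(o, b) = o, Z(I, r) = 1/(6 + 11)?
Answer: -71029060/41353859 ≈ -1.7176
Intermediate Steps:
Z(I, r) = 1/17
S(V) = (1/17 + V)/(100 + V) (S(V) = (V + 1/17)/(V + 100) = (1/17 + V)/(100 + V))
(36495 + O(-163, -10))/(-21153 + S(W(-10))) = (36495 - 163)/(-21153 + (1/17 + 15)/(100 + 15)) = 36332/(-21153 + (256/17)/115) = 36332/(-21153 + (1/115)*(256/17)) = 36332/(-21153 + 256/1955) = 36332/(-41353859/1955) = 36332*(-1955/41353859) = -71029060/41353859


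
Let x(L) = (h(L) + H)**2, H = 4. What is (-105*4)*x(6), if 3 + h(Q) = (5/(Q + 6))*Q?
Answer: -5145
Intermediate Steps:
h(Q) = -3 + 5*Q/(6 + Q) (h(Q) = -3 + (5/(Q + 6))*Q = -3 + (5/(6 + Q))*Q = -3 + 5*Q/(6 + Q))
x(L) = (4 + 2*(-9 + L)/(6 + L))**2 (x(L) = (2*(-9 + L)/(6 + L) + 4)**2 = (4 + 2*(-9 + L)/(6 + L))**2)
(-105*4)*x(6) = (-105*4)*(36*(1 + 6)**2/(6 + 6)**2) = (-21*20)*(36*7**2/12**2) = -15120*49/144 = -420*49/4 = -5145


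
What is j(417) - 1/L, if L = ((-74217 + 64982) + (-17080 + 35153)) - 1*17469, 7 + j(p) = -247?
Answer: -2192273/8631 ≈ -254.00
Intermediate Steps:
j(p) = -254 (j(p) = -7 - 247 = -254)
L = -8631 (L = (-9235 + 18073) - 17469 = 8838 - 17469 = -8631)
j(417) - 1/L = -254 - 1/(-8631) = -254 - 1*(-1/8631) = -254 + 1/8631 = -2192273/8631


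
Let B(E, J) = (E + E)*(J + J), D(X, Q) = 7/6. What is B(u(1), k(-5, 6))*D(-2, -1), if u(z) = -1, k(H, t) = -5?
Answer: 70/3 ≈ 23.333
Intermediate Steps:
D(X, Q) = 7/6 (D(X, Q) = 7*(1/6) = 7/6)
B(E, J) = 4*E*J (B(E, J) = (2*E)*(2*J) = 4*E*J)
B(u(1), k(-5, 6))*D(-2, -1) = (4*(-1)*(-5))*(7/6) = 20*(7/6) = 70/3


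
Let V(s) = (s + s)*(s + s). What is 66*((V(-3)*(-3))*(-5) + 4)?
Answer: 35904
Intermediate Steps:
V(s) = 4*s² (V(s) = (2*s)*(2*s) = 4*s²)
66*((V(-3)*(-3))*(-5) + 4) = 66*(((4*(-3)²)*(-3))*(-5) + 4) = 66*(((4*9)*(-3))*(-5) + 4) = 66*((36*(-3))*(-5) + 4) = 66*(-108*(-5) + 4) = 66*(540 + 4) = 66*544 = 35904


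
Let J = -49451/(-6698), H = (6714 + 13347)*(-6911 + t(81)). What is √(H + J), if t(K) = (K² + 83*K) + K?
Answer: √5808605077778374/6698 ≈ 11379.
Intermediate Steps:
t(K) = K² + 84*K
H = 129473694 (H = (6714 + 13347)*(-6911 + 81*(84 + 81)) = 20061*(-6911 + 81*165) = 20061*(-6911 + 13365) = 20061*6454 = 129473694)
J = 49451/6698 (J = -49451*(-1/6698) = 49451/6698 ≈ 7.3829)
√(H + J) = √(129473694 + 49451/6698) = √(867214851863/6698) = √5808605077778374/6698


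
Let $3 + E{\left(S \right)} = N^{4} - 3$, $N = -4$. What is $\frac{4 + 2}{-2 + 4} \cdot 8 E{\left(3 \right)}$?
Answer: $6000$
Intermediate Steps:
$E{\left(S \right)} = 250$ ($E{\left(S \right)} = -3 - \left(3 - \left(-4\right)^{4}\right) = -3 + \left(256 - 3\right) = -3 + 253 = 250$)
$\frac{4 + 2}{-2 + 4} \cdot 8 E{\left(3 \right)} = \frac{4 + 2}{-2 + 4} \cdot 8 \cdot 250 = \frac{6}{2} \cdot 8 \cdot 250 = 6 \cdot \frac{1}{2} \cdot 8 \cdot 250 = 3 \cdot 8 \cdot 250 = 24 \cdot 250 = 6000$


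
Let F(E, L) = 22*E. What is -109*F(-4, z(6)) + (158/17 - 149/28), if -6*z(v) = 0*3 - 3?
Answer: 4567683/476 ≈ 9596.0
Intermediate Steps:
z(v) = ½ (z(v) = -(0*3 - 3)/6 = -(0 - 3)/6 = -⅙*(-3) = ½)
-109*F(-4, z(6)) + (158/17 - 149/28) = -2398*(-4) + (158/17 - 149/28) = -109*(-88) + (158*(1/17) - 149*1/28) = 9592 + (158/17 - 149/28) = 9592 + 1891/476 = 4567683/476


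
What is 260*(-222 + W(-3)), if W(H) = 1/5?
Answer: -57668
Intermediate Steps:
W(H) = ⅕
260*(-222 + W(-3)) = 260*(-222 + ⅕) = 260*(-1109/5) = -57668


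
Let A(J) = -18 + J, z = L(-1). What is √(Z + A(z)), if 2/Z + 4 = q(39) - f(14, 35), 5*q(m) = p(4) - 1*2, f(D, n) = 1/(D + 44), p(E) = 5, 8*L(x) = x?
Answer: I*√293999970/3964 ≈ 4.3255*I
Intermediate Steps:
L(x) = x/8
z = -⅛ (z = (⅛)*(-1) = -⅛ ≈ -0.12500)
f(D, n) = 1/(44 + D)
q(m) = ⅗ (q(m) = (5 - 1*2)/5 = (5 - 2)/5 = (⅕)*3 = ⅗)
Z = -580/991 (Z = 2/(-4 + (⅗ - 1/(44 + 14))) = 2/(-4 + (⅗ - 1/58)) = 2/(-4 + 169/290) = 2/(-991/290) = 2*(-290/991) = -580/991 ≈ -0.58527)
√(Z + A(z)) = √(-580/991 + (-18 - ⅛)) = √(-580/991 - 145/8) = √(-148335/7928) = I*√293999970/3964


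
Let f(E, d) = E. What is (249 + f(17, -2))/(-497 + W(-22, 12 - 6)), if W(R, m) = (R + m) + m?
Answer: -266/507 ≈ -0.52465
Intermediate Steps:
W(R, m) = R + 2*m
(249 + f(17, -2))/(-497 + W(-22, 12 - 6)) = (249 + 17)/(-497 + (-22 + 2*(12 - 6))) = 266/(-497 + (-22 + 2*6)) = 266/(-497 + (-22 + 12)) = 266/(-497 - 10) = 266/(-507) = 266*(-1/507) = -266/507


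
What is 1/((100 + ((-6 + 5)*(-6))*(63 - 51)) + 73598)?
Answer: 1/73770 ≈ 1.3556e-5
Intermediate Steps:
1/((100 + ((-6 + 5)*(-6))*(63 - 51)) + 73598) = 1/((100 - 1*(-6)*12) + 73598) = 1/((100 + 6*12) + 73598) = 1/((100 + 72) + 73598) = 1/(172 + 73598) = 1/73770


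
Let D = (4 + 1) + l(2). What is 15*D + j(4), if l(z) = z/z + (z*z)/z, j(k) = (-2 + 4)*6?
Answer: 132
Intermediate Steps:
j(k) = 12 (j(k) = 2*6 = 12)
l(z) = 1 + z (l(z) = 1 + z²/z = 1 + z)
D = 8 (D = (4 + 1) + (1 + 2) = 5 + 3 = 8)
15*D + j(4) = 15*8 + 12 = 120 + 12 = 132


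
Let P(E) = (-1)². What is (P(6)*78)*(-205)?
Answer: -15990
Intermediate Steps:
P(E) = 1
(P(6)*78)*(-205) = (1*78)*(-205) = 78*(-205) = -15990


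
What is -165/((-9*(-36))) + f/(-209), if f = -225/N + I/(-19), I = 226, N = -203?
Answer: -39843091/87060204 ≈ -0.45765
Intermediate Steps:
f = -41603/3857 (f = -225/(-203) + 226/(-19) = -225*(-1/203) + 226*(-1/19) = 225/203 - 226/19 = -41603/3857 ≈ -10.786)
-165/((-9*(-36))) + f/(-209) = -165/((-9*(-36))) - 41603/3857/(-209) = -165/324 - 41603/3857*(-1/209) = -165*1/324 + 41603/806113 = -55/108 + 41603/806113 = -39843091/87060204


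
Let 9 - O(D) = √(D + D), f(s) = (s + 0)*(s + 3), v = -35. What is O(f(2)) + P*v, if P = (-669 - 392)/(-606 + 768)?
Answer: 38593/162 - 2*√5 ≈ 233.76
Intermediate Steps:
f(s) = s*(3 + s)
P = -1061/162 ≈ -6.5494
O(D) = 9 - √2*√D (O(D) = 9 - √(D + D) = 9 - √(2*D) = 9 - √2*√D)
O(f(2)) + P*v = (9 - √2*√(2*(3 + 2))) - 1061/162*(-35) = (9 - √2*√(2*5)) + 37135/162 = (9 - √2*√10) + 37135/162 = (9 - 2*√5) + 37135/162 = 38593/162 - 2*√5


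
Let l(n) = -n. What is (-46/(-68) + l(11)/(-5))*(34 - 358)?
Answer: -79218/85 ≈ -931.98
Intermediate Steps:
(-46/(-68) + l(11)/(-5))*(34 - 358) = (-46/(-68) - 1*11/(-5))*(34 - 358) = (-46*(-1/68) - 11*(-⅕))*(-324) = (23/34 + 11/5)*(-324) = (489/170)*(-324) = -79218/85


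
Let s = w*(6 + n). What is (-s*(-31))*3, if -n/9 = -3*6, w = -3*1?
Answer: -46872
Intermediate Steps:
w = -3
n = 162 (n = -(-27)*6 = -9*(-18) = 162)
s = -504 (s = -3*(6 + 162) = -3*168 = -504)
(-s*(-31))*3 = (-1*(-504)*(-31))*3 = (504*(-31))*3 = -15624*3 = -46872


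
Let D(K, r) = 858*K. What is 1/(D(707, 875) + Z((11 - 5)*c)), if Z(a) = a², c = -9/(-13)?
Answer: 169/102519330 ≈ 1.6485e-6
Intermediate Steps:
c = 9/13 (c = -9*(-1/13) = 9/13 ≈ 0.69231)
1/(D(707, 875) + Z((11 - 5)*c)) = 1/(858*707 + ((11 - 5)*(9/13))²) = 1/(606606 + (6*(9/13))²) = 1/(606606 + (54/13)²) = 1/(606606 + 2916/169) = 1/(102519330/169) = 169/102519330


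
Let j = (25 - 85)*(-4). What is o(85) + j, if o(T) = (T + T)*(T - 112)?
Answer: -4350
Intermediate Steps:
o(T) = 2*T*(-112 + T) (o(T) = (2*T)*(-112 + T) = 2*T*(-112 + T))
j = 240 (j = -60*(-4) = 240)
o(85) + j = 2*85*(-112 + 85) + 240 = 2*85*(-27) + 240 = -4590 + 240 = -4350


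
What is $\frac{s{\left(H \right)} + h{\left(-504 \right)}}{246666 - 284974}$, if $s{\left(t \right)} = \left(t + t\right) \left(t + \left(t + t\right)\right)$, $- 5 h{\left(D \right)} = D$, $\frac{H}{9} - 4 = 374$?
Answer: $- \frac{86802156}{47885} \approx -1812.7$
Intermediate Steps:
$H = 3402$ ($H = 36 + 9 \cdot 374 = 36 + 3366 = 3402$)
$h{\left(D \right)} = - \frac{D}{5}$
$s{\left(t \right)} = 6 t^{2}$ ($s{\left(t \right)} = 2 t \left(t + 2 t\right) = 2 t 3 t = 6 t^{2}$)
$\frac{s{\left(H \right)} + h{\left(-504 \right)}}{246666 - 284974} = \frac{6 \cdot 3402^{2} - - \frac{504}{5}}{246666 - 284974} = \frac{6 \cdot 11573604 + \frac{504}{5}}{-38308} = \left(69441624 + \frac{504}{5}\right) \left(- \frac{1}{38308}\right) = \frac{347208624}{5} \left(- \frac{1}{38308}\right) = - \frac{86802156}{47885}$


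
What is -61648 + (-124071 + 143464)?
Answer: -42255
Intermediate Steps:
-61648 + (-124071 + 143464) = -61648 + 19393 = -42255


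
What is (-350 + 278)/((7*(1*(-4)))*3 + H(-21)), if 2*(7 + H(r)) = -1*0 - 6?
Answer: 36/47 ≈ 0.76596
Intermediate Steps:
H(r) = -10 (H(r) = -7 + (-1*0 - 6)/2 = -7 + (0 - 6)/2 = -7 + (1/2)*(-6) = -7 - 3 = -10)
(-350 + 278)/((7*(1*(-4)))*3 + H(-21)) = (-350 + 278)/((7*(1*(-4)))*3 - 10) = -72/((7*(-4))*3 - 10) = -72/(-28*3 - 10) = -72/(-84 - 10) = -72/(-94) = -72*(-1/94) = 36/47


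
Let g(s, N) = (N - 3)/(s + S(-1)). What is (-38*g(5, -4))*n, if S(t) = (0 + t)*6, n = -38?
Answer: 10108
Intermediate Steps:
S(t) = 6*t (S(t) = t*6 = 6*t)
g(s, N) = (-3 + N)/(-6 + s) (g(s, N) = (N - 3)/(s + 6*(-1)) = (-3 + N)/(s - 6) = (-3 + N)/(-6 + s))
(-38*g(5, -4))*n = -38*(-3 - 4)/(-6 + 5)*(-38) = -38*(-7)/(-1)*(-38) = -(-38)*(-7)*(-38) = -38*7*(-38) = -266*(-38) = 10108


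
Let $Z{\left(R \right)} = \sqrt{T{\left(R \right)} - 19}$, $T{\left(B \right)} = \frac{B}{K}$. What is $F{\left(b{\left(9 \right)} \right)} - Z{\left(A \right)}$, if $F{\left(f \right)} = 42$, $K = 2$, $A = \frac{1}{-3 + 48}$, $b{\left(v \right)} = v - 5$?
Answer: $42 - \frac{i \sqrt{17090}}{30} \approx 42.0 - 4.3576 i$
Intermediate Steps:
$b{\left(v \right)} = -5 + v$ ($b{\left(v \right)} = v - 5 = -5 + v$)
$A = \frac{1}{45} \approx 0.022222$
$T{\left(B \right)} = \frac{B}{2}$
$Z{\left(R \right)} = \sqrt{-19 + \frac{R}{2}}$ ($Z{\left(R \right)} = \sqrt{\frac{R}{2} - 19} = \sqrt{-19 + \frac{R}{2}}$)
$F{\left(b{\left(9 \right)} \right)} - Z{\left(A \right)} = 42 - \frac{\sqrt{-76 + 2 \cdot \frac{1}{45}}}{2} = 42 - \frac{\sqrt{-76 + \frac{2}{45}}}{2} = 42 - \frac{\sqrt{- \frac{3418}{45}}}{2} = 42 - \frac{\frac{1}{15} i \sqrt{17090}}{2} = 42 - \frac{i \sqrt{17090}}{30}$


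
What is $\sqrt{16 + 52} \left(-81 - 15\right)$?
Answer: $- 192 \sqrt{17} \approx -791.64$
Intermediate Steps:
$\sqrt{16 + 52} \left(-81 - 15\right) = \sqrt{68} \left(-96\right) = 2 \sqrt{17} \left(-96\right) = - 192 \sqrt{17}$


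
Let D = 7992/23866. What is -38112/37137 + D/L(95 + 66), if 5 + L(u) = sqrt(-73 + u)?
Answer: -1033696444/1034030249 + 888*sqrt(22)/83531 ≈ -0.94981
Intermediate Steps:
D = 3996/11933 (D = 7992*(1/23866) = 3996/11933 ≈ 0.33487)
L(u) = -5 + sqrt(-73 + u)
-38112/37137 + D/L(95 + 66) = -38112/37137 + 3996/(11933*(-5 + sqrt(-73 + (95 + 66)))) = -38112*1/37137 + 3996/(11933*(-5 + sqrt(-73 + 161))) = -12704/12379 + 3996/(11933*(-5 + sqrt(88))) = -12704/12379 + 3996/(11933*(-5 + 2*sqrt(22)))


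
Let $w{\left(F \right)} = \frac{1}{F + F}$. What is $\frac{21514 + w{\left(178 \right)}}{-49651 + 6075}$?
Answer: $- \frac{7658985}{15513056} \approx -0.49371$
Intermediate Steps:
$w{\left(F \right)} = \frac{1}{2 F}$
$\frac{21514 + w{\left(178 \right)}}{-49651 + 6075} = \frac{21514 + \frac{1}{2 \cdot 178}}{-49651 + 6075} = \frac{21514 + \frac{1}{2} \cdot \frac{1}{178}}{-43576} = \left(21514 + \frac{1}{356}\right) \left(- \frac{1}{43576}\right) = \frac{7658985}{356} \left(- \frac{1}{43576}\right) = - \frac{7658985}{15513056}$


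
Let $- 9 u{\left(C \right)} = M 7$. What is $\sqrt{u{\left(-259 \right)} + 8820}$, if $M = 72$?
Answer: $2 \sqrt{2191} \approx 93.616$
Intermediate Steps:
$u{\left(C \right)} = -56$ ($u{\left(C \right)} = - \frac{72 \cdot 7}{9} = \left(- \frac{1}{9}\right) 504 = -56$)
$\sqrt{u{\left(-259 \right)} + 8820} = \sqrt{-56 + 8820} = \sqrt{8764} = 2 \sqrt{2191}$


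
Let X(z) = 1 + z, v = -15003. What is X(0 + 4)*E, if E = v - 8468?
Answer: -117355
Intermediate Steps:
E = -23471 (E = -15003 - 8468 = -23471)
X(0 + 4)*E = (1 + (0 + 4))*(-23471) = (1 + 4)*(-23471) = 5*(-23471) = -117355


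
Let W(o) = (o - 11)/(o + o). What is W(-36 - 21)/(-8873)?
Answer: -34/505761 ≈ -6.7225e-5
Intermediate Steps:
W(o) = (-11 + o)/(2*o) (W(o) = (-11 + o)/((2*o)) = (-11 + o)*(1/(2*o)) = (-11 + o)/(2*o))
W(-36 - 21)/(-8873) = ((-11 + (-36 - 21))/(2*(-36 - 21)))/(-8873) = ((1/2)*(-11 - 57)/(-57))*(-1/8873) = ((1/2)*(-1/57)*(-68))*(-1/8873) = (34/57)*(-1/8873) = -34/505761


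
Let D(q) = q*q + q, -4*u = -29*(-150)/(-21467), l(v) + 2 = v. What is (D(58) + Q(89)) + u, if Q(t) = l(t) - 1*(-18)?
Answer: 151430393/42934 ≈ 3527.1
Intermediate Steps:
l(v) = -2 + v
u = 2175/42934 (u = -(-29*(-150))/(4*(-21467)) = -2175*(-1)/(2*21467) = -1/4*(-4350/21467) = 2175/42934 ≈ 0.050659)
D(q) = q + q**2 (D(q) = q**2 + q = q + q**2)
Q(t) = 16 + t (Q(t) = (-2 + t) - 1*(-18) = (-2 + t) + 18 = 16 + t)
(D(58) + Q(89)) + u = (58*(1 + 58) + (16 + 89)) + 2175/42934 = (58*59 + 105) + 2175/42934 = (3422 + 105) + 2175/42934 = 3527 + 2175/42934 = 151430393/42934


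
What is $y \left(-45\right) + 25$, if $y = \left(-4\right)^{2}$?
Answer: $-695$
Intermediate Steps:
$y = 16$
$y \left(-45\right) + 25 = 16 \left(-45\right) + 25 = -720 + 25 = -695$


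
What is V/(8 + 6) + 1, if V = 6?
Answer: 10/7 ≈ 1.4286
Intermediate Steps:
V/(8 + 6) + 1 = 6/(8 + 6) + 1 = 6/14 + 1 = (1/14)*6 + 1 = 3/7 + 1 = 10/7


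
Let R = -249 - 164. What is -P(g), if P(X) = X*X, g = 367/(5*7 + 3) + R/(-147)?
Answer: -98982601/636804 ≈ -155.44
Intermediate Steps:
R = -413
g = 9949/798 (g = 367/(5*7 + 3) - 413/(-147) = 367/(35 + 3) - 413*(-1/147) = 367/38 + 59/21 = 9949/798 ≈ 12.467)
P(X) = X**2
-P(g) = -(9949/798)**2 = -1*98982601/636804 = -98982601/636804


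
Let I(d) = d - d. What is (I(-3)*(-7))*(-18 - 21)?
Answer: 0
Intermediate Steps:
I(d) = 0
(I(-3)*(-7))*(-18 - 21) = (0*(-7))*(-18 - 21) = 0*(-39) = 0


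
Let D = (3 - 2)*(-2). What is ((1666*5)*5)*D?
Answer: -83300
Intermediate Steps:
D = -2 (D = 1*(-2) = -2)
((1666*5)*5)*D = ((1666*5)*5)*(-2) = (8330*5)*(-2) = 41650*(-2) = -83300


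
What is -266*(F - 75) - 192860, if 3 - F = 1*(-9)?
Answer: -176102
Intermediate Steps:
F = 12 (F = 3 - (-9) = 3 - 1*(-9) = 3 + 9 = 12)
-266*(F - 75) - 192860 = -266*(12 - 75) - 192860 = -266*(-63) - 192860 = 16758 - 192860 = -176102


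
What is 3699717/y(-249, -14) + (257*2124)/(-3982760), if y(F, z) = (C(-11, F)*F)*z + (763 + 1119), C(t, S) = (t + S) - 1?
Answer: -1903839171459/452025337580 ≈ -4.2118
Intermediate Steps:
C(t, S) = -1 + S + t (C(t, S) = (S + t) - 1 = -1 + S + t)
y(F, z) = 1882 + F*z*(-12 + F) (y(F, z) = ((-1 + F - 11)*F)*z + (763 + 1119) = ((-12 + F)*F)*z + 1882 = (F*(-12 + F))*z + 1882 = F*z*(-12 + F) + 1882 = 1882 + F*z*(-12 + F))
3699717/y(-249, -14) + (257*2124)/(-3982760) = 3699717/(1882 - 249*(-14)*(-12 - 249)) + (257*2124)/(-3982760) = 3699717/(1882 - 249*(-14)*(-261)) + 545868*(-1/3982760) = 3699717/(1882 - 909846) - 136467/995690 = 3699717/(-907964) - 136467/995690 = 3699717*(-1/907964) - 136467/995690 = -3699717/907964 - 136467/995690 = -1903839171459/452025337580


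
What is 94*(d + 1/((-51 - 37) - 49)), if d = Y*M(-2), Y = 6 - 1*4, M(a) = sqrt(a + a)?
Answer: -94/137 + 376*I ≈ -0.68613 + 376.0*I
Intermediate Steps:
M(a) = sqrt(2)*sqrt(a) (M(a) = sqrt(2*a) = sqrt(2)*sqrt(a))
Y = 2 (Y = 6 - 4 = 2)
d = 4*I (d = 2*(sqrt(2)*sqrt(-2)) = 2*(sqrt(2)*(I*sqrt(2))) = 2*(2*I) = 4*I ≈ 4.0*I)
94*(d + 1/((-51 - 37) - 49)) = 94*(4*I + 1/((-51 - 37) - 49)) = 94*(4*I + 1/(-88 - 49)) = 94*(4*I + 1/(-137)) = 94*(4*I - 1/137) = 94*(-1/137 + 4*I) = -94/137 + 376*I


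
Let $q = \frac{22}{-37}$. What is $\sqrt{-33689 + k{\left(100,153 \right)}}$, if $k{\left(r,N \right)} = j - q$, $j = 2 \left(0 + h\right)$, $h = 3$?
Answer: $\frac{i \sqrt{46111213}}{37} \approx 183.53 i$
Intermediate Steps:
$q = - \frac{22}{37}$ ($q = 22 \left(- \frac{1}{37}\right) = - \frac{22}{37} \approx -0.59459$)
$j = 6$ ($j = 2 \left(0 + 3\right) = 2 \cdot 3 = 6$)
$k{\left(r,N \right)} = \frac{244}{37}$ ($k{\left(r,N \right)} = 6 - - \frac{22}{37} = 6 + \frac{22}{37} = \frac{244}{37}$)
$\sqrt{-33689 + k{\left(100,153 \right)}} = \sqrt{-33689 + \frac{244}{37}} = \sqrt{- \frac{1246249}{37}} = \frac{i \sqrt{46111213}}{37}$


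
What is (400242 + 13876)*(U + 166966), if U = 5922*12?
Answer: 98572507540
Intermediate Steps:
U = 71064
(400242 + 13876)*(U + 166966) = (400242 + 13876)*(71064 + 166966) = 414118*238030 = 98572507540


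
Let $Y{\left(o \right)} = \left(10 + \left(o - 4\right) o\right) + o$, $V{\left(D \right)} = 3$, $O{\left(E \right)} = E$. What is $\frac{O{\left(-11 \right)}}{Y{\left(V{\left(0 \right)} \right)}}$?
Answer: $- \frac{11}{10} \approx -1.1$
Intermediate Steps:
$Y{\left(o \right)} = 10 + o + o \left(-4 + o\right)$ ($Y{\left(o \right)} = \left(10 + \left(-4 + o\right) o\right) + o = \left(10 + o \left(-4 + o\right)\right) + o = 10 + o + o \left(-4 + o\right)$)
$\frac{O{\left(-11 \right)}}{Y{\left(V{\left(0 \right)} \right)}} = - \frac{11}{10 + 3^{2} - 9} = - \frac{11}{10 + 9 - 9} = - \frac{11}{10}$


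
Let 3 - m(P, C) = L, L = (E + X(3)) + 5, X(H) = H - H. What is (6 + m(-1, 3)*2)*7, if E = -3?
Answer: 56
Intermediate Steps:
X(H) = 0
L = 2 (L = (-3 + 0) + 5 = -3 + 5 = 2)
m(P, C) = 1 (m(P, C) = 3 - 1*2 = 3 - 2 = 1)
(6 + m(-1, 3)*2)*7 = (6 + 1*2)*7 = (6 + 2)*7 = 8*7 = 56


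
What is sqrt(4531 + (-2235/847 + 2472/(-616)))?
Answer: sqrt(26824861)/77 ≈ 67.263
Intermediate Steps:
sqrt(4531 + (-2235/847 + 2472/(-616))) = sqrt(4531 + (-2235*1/847 + 2472*(-1/616))) = sqrt(4531 + (-2235/847 - 309/77)) = sqrt(4531 - 5634/847) = sqrt(3832123/847) = sqrt(26824861)/77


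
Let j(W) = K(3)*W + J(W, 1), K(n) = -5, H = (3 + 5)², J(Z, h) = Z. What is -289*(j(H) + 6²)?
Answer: 63580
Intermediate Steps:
H = 64 (H = 8² = 64)
j(W) = -4*W (j(W) = -5*W + W = -4*W)
-289*(j(H) + 6²) = -289*(-4*64 + 6²) = -289*(-256 + 36) = -289*(-220) = 63580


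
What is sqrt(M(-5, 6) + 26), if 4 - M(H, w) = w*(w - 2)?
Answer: sqrt(6) ≈ 2.4495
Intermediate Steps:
M(H, w) = 4 - w*(-2 + w) (M(H, w) = 4 - w*(w - 2) = 4 - w*(-2 + w))
sqrt(M(-5, 6) + 26) = sqrt((4 - 1*6**2 + 2*6) + 26) = sqrt((4 - 1*36 + 12) + 26) = sqrt((4 - 36 + 12) + 26) = sqrt(-20 + 26) = sqrt(6)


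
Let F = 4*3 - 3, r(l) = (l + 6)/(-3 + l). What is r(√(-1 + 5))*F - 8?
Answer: -80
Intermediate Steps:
r(l) = (6 + l)/(-3 + l)
F = 9 (F = 12 - 3 = 9)
r(√(-1 + 5))*F - 8 = ((6 + √(-1 + 5))/(-3 + √(-1 + 5)))*9 - 8 = ((6 + √4)/(-3 + √4))*9 - 8 = ((6 + 2)/(-3 + 2))*9 - 8 = (8/(-1))*9 - 8 = -1*8*9 - 8 = -8*9 - 8 = -72 - 8 = -80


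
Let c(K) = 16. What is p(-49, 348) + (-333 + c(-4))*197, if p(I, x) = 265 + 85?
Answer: -62099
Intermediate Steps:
p(I, x) = 350
p(-49, 348) + (-333 + c(-4))*197 = 350 + (-333 + 16)*197 = 350 - 317*197 = 350 - 62449 = -62099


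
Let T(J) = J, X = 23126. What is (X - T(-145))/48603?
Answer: 7757/16201 ≈ 0.47880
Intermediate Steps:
(X - T(-145))/48603 = (23126 - 1*(-145))/48603 = (23126 + 145)*(1/48603) = 23271*(1/48603) = 7757/16201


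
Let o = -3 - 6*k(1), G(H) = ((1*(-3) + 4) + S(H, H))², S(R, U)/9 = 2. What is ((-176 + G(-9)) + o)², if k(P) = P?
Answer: 30976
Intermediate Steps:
S(R, U) = 18 (S(R, U) = 9*2 = 18)
G(H) = 361 (G(H) = ((1*(-3) + 4) + 18)² = ((-3 + 4) + 18)² = (1 + 18)² = 19² = 361)
o = -9 (o = -3 - 6*1 = -3 - 6 = -9)
((-176 + G(-9)) + o)² = ((-176 + 361) - 9)² = (185 - 9)² = 176² = 30976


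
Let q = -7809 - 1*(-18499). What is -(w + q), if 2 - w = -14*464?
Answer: -17188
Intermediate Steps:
w = 6498 (w = 2 - (-14)*464 = 2 - 1*(-6496) = 2 + 6496 = 6498)
q = 10690 (q = -7809 + 18499 = 10690)
-(w + q) = -(6498 + 10690) = -1*17188 = -17188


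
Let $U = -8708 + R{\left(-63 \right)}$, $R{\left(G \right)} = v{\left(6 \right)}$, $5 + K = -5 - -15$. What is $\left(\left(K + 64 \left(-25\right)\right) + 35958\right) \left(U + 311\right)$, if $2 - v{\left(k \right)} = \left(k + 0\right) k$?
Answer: $-289714453$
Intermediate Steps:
$K = 5$ ($K = -5 - -10 = -5 + \left(-5 + 15\right) = -5 + 10 = 5$)
$v{\left(k \right)} = 2 - k^{2}$ ($v{\left(k \right)} = 2 - \left(k + 0\right) k = 2 - k k = 2 - k^{2}$)
$R{\left(G \right)} = -34$ ($R{\left(G \right)} = 2 - 6^{2} = 2 - 36 = -34$)
$U = -8742$ ($U = -8708 - 34 = -8742$)
$\left(\left(K + 64 \left(-25\right)\right) + 35958\right) \left(U + 311\right) = \left(\left(5 + 64 \left(-25\right)\right) + 35958\right) \left(-8742 + 311\right) = \left(\left(5 - 1600\right) + 35958\right) \left(-8431\right) = \left(-1595 + 35958\right) \left(-8431\right) = 34363 \left(-8431\right) = -289714453$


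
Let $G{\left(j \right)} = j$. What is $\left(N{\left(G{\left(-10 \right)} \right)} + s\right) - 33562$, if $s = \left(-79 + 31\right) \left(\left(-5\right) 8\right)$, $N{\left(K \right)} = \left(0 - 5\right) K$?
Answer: $-31592$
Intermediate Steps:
$N{\left(K \right)} = - 5 K$
$s = 1920$ ($s = \left(-48\right) \left(-40\right) = 1920$)
$\left(N{\left(G{\left(-10 \right)} \right)} + s\right) - 33562 = \left(\left(-5\right) \left(-10\right) + 1920\right) - 33562 = \left(50 + 1920\right) - 33562 = 1970 - 33562 = -31592$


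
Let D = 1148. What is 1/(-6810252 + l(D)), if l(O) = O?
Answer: -1/6809104 ≈ -1.4686e-7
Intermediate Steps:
1/(-6810252 + l(D)) = 1/(-6810252 + 1148) = 1/(-6809104) = -1/6809104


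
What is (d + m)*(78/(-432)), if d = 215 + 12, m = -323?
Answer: 52/3 ≈ 17.333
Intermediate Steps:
d = 227
(d + m)*(78/(-432)) = (227 - 323)*(78/(-432)) = -7488*(-1)/432 = -96*(-13/72) = 52/3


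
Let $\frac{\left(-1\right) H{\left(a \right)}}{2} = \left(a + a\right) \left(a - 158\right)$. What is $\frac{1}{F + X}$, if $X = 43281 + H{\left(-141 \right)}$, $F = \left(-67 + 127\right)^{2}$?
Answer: $- \frac{1}{121755} \approx -8.2132 \cdot 10^{-6}$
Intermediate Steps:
$H{\left(a \right)} = - 4 a \left(-158 + a\right)$ ($H{\left(a \right)} = - 2 \left(a + a\right) \left(a - 158\right) = - 2 \cdot 2 a \left(-158 + a\right) = - 4 a \left(-158 + a\right)$)
$F = 3600$ ($F = 60^{2} = 3600$)
$X = -125355$ ($X = 43281 + 4 \left(-141\right) \left(158 - -141\right) = 43281 + 4 \left(-141\right) \left(158 + 141\right) = 43281 + 4 \left(-141\right) 299 = 43281 - 168636 = -125355$)
$\frac{1}{F + X} = \frac{1}{3600 - 125355} = \frac{1}{-121755} = - \frac{1}{121755}$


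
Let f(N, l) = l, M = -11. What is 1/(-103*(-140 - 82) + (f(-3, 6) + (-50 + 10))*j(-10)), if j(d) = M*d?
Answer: 1/19126 ≈ 5.2285e-5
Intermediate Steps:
j(d) = -11*d
1/(-103*(-140 - 82) + (f(-3, 6) + (-50 + 10))*j(-10)) = 1/(-103*(-140 - 82) + (6 + (-50 + 10))*(-11*(-10))) = 1/(-103*(-222) + (6 - 40)*110) = 1/(22866 - 34*110) = 1/(22866 - 3740) = 1/19126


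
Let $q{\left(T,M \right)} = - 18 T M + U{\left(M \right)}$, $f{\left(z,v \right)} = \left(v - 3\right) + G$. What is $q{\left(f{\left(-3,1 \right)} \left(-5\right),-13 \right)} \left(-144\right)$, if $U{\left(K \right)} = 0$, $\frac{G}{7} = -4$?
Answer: $-5054400$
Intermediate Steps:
$G = -28$ ($G = 7 \left(-4\right) = -28$)
$f{\left(z,v \right)} = -31 + v$ ($f{\left(z,v \right)} = \left(v - 3\right) - 28 = \left(-3 + v\right) - 28 = -31 + v$)
$q{\left(T,M \right)} = - 18 M T$ ($q{\left(T,M \right)} = - 18 T M + 0 = - 18 M T + 0 = - 18 M T$)
$q{\left(f{\left(-3,1 \right)} \left(-5\right),-13 \right)} \left(-144\right) = \left(-18\right) \left(-13\right) \left(-31 + 1\right) \left(-5\right) \left(-144\right) = \left(-18\right) \left(-13\right) \left(\left(-30\right) \left(-5\right)\right) \left(-144\right) = \left(-18\right) \left(-13\right) 150 \left(-144\right) = 35100 \left(-144\right) = -5054400$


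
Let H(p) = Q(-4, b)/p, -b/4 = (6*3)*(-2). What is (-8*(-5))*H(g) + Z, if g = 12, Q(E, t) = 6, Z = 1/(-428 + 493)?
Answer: 1301/65 ≈ 20.015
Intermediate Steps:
b = 144 (b = -4*6*3*(-2) = -72*(-2) = -4*(-36) = 144)
Z = 1/65 ≈ 0.015385
H(p) = 6/p
(-8*(-5))*H(g) + Z = (-8*(-5))*(6/12) + 1/65 = 40*(6*(1/12)) + 1/65 = 40*(½) + 1/65 = 20 + 1/65 = 1301/65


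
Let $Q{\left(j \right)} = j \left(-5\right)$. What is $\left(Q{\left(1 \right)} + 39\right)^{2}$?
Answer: $1156$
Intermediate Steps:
$Q{\left(j \right)} = - 5 j$
$\left(Q{\left(1 \right)} + 39\right)^{2} = \left(\left(-5\right) 1 + 39\right)^{2} = \left(-5 + 39\right)^{2} = 34^{2} = 1156$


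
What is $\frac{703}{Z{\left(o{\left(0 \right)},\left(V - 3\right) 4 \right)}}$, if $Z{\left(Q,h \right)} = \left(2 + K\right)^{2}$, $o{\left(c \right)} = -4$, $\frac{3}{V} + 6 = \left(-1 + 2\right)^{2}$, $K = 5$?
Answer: $\frac{703}{49} \approx 14.347$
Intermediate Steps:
$V = - \frac{3}{5}$ ($V = \frac{3}{-6 + \left(-1 + 2\right)^{2}} = \frac{3}{-6 + 1^{2}} = \frac{3}{-6 + 1} = \frac{3}{-5} = 3 \left(- \frac{1}{5}\right) = - \frac{3}{5} \approx -0.6$)
$Z{\left(Q,h \right)} = 49$ ($Z{\left(Q,h \right)} = \left(2 + 5\right)^{2} = 7^{2} = 49$)
$\frac{703}{Z{\left(o{\left(0 \right)},\left(V - 3\right) 4 \right)}} = \frac{703}{49}$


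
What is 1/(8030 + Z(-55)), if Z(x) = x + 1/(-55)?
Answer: 55/438624 ≈ 0.00012539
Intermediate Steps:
Z(x) = -1/55 + x (Z(x) = x - 1/55 = -1/55 + x)
1/(8030 + Z(-55)) = 1/(8030 + (-1/55 - 55)) = 1/(8030 - 3026/55) = 1/(438624/55) = 55/438624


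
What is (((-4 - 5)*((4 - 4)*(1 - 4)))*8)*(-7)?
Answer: 0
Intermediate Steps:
(((-4 - 5)*((4 - 4)*(1 - 4)))*8)*(-7) = (-0*(-3)*8)*(-7) = (-9*0*8)*(-7) = (0*8)*(-7) = 0*(-7) = 0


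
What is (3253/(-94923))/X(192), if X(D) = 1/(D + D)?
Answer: -416384/31641 ≈ -13.160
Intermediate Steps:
X(D) = 1/(2*D)
(3253/(-94923))/X(192) = (3253/(-94923))/(((1/2)/192)) = (3253*(-1/94923))/(((1/2)*(1/192))) = -3253/(94923*1/384) = -3253/94923*384 = -416384/31641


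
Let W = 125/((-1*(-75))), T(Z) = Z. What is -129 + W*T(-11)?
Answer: -442/3 ≈ -147.33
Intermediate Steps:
W = 5/3 (W = 125/75 = 125*(1/75) = 5/3 ≈ 1.6667)
-129 + W*T(-11) = -129 + (5/3)*(-11) = -129 - 55/3 = -442/3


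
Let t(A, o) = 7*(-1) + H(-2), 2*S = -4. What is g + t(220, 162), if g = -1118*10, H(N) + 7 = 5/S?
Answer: -22393/2 ≈ -11197.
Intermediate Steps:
S = -2 (S = (½)*(-4) = -2)
H(N) = -19/2 (H(N) = -7 + 5/(-2) = -7 + 5*(-½) = -7 - 5/2 = -19/2)
t(A, o) = -33/2 (t(A, o) = 7*(-1) - 19/2 = -7 - 19/2 = -33/2)
g = -11180
g + t(220, 162) = -11180 - 33/2 = -22393/2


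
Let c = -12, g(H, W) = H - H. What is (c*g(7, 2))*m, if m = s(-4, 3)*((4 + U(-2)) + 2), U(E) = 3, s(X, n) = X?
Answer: 0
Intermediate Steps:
g(H, W) = 0
m = -36 (m = -4*((4 + 3) + 2) = -4*(7 + 2) = -4*9 = -36)
(c*g(7, 2))*m = -12*0*(-36) = 0*(-36) = 0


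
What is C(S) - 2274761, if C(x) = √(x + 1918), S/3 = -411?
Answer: -2274761 + √685 ≈ -2.2747e+6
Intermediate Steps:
S = -1233 (S = 3*(-411) = -1233)
C(x) = √(1918 + x)
C(S) - 2274761 = √(1918 - 1233) - 2274761 = √685 - 2274761 = -2274761 + √685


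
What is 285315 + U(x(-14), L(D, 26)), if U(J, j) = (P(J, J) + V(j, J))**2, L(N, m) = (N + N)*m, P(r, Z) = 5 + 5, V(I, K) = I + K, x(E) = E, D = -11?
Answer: 617091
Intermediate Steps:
P(r, Z) = 10
L(N, m) = 2*N*m (L(N, m) = (2*N)*m = 2*N*m)
U(J, j) = (10 + J + j)**2 (U(J, j) = (10 + (j + J))**2 = (10 + (J + j))**2 = (10 + J + j)**2)
285315 + U(x(-14), L(D, 26)) = 285315 + (10 - 14 + 2*(-11)*26)**2 = 285315 + (10 - 14 - 572)**2 = 285315 + (-576)**2 = 285315 + 331776 = 617091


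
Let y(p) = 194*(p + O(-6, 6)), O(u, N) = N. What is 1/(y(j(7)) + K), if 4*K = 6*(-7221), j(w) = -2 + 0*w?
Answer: -2/20111 ≈ -9.9448e-5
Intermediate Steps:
j(w) = -2 (j(w) = -2 + 0 = -2)
K = -21663/2 (K = (6*(-7221))/4 = (¼)*(-43326) = -21663/2 ≈ -10832.)
y(p) = 1164 + 194*p (y(p) = 194*(p + 6) = 194*(6 + p) = 1164 + 194*p)
1/(y(j(7)) + K) = 1/((1164 + 194*(-2)) - 21663/2) = 1/((1164 - 388) - 21663/2) = 1/(776 - 21663/2) = 1/(-20111/2) = -2/20111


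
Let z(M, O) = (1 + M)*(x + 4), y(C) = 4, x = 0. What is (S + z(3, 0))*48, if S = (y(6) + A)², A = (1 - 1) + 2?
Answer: 2496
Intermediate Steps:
A = 2 (A = 0 + 2 = 2)
z(M, O) = 4 + 4*M (z(M, O) = (1 + M)*(0 + 4) = (1 + M)*4 = 4 + 4*M)
S = 36 (S = (4 + 2)² = 6² = 36)
(S + z(3, 0))*48 = (36 + (4 + 4*3))*48 = (36 + (4 + 12))*48 = (36 + 16)*48 = 52*48 = 2496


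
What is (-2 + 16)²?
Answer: 196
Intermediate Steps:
(-2 + 16)² = 14² = 196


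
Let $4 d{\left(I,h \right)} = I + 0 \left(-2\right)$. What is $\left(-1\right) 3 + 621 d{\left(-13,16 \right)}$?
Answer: $- \frac{8085}{4} \approx -2021.3$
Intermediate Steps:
$d{\left(I,h \right)} = \frac{I}{4}$ ($d{\left(I,h \right)} = \frac{I + 0 \left(-2\right)}{4} = \frac{I + 0}{4} = \frac{I}{4}$)
$\left(-1\right) 3 + 621 d{\left(-13,16 \right)} = \left(-1\right) 3 + 621 \cdot \frac{1}{4} \left(-13\right) = -3 + 621 \left(- \frac{13}{4}\right) = -3 - \frac{8073}{4} = - \frac{8085}{4}$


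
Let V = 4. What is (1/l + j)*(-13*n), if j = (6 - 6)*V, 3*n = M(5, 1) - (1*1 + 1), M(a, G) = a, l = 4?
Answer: -13/4 ≈ -3.2500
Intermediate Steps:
n = 1 (n = (5 - (1*1 + 1))/3 = (5 - (1 + 1))/3 = (5 - 1*2)/3 = (5 - 2)/3 = (1/3)*3 = 1)
j = 0 (j = (6 - 6)*4 = 0*4 = 0)
(1/l + j)*(-13*n) = (1/4 + 0)*(-13*1) = (1/4 + 0)*(-13) = (1/4)*(-13) = -13/4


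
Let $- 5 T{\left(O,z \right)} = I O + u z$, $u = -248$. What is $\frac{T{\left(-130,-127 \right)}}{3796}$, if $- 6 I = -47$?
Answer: $- \frac{91433}{56940} \approx -1.6058$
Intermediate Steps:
$I = \frac{47}{6}$ ($I = \left(- \frac{1}{6}\right) \left(-47\right) = \frac{47}{6} \approx 7.8333$)
$T{\left(O,z \right)} = - \frac{47 O}{30} + \frac{248 z}{5}$ ($T{\left(O,z \right)} = - \frac{\frac{47 O}{6} - 248 z}{5} = - \frac{- 248 z + \frac{47 O}{6}}{5} = - \frac{47 O}{30} + \frac{248 z}{5}$)
$\frac{T{\left(-130,-127 \right)}}{3796} = \frac{\left(- \frac{47}{30}\right) \left(-130\right) + \frac{248}{5} \left(-127\right)}{3796} = \left(\frac{611}{3} - \frac{31496}{5}\right) \frac{1}{3796} = \left(- \frac{91433}{15}\right) \frac{1}{3796} = - \frac{91433}{56940}$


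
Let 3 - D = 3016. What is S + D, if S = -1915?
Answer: -4928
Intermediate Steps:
D = -3013 (D = 3 - 1*3016 = 3 - 3016 = -3013)
S + D = -1915 - 3013 = -4928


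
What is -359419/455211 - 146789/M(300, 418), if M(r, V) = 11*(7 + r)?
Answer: -68033725442/1537247547 ≈ -44.257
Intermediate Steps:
M(r, V) = 77 + 11*r
-359419/455211 - 146789/M(300, 418) = -359419/455211 - 146789/(77 + 11*300) = -359419*1/455211 - 146789/(77 + 3300) = -359419/455211 - 146789/3377 = -68033725442/1537247547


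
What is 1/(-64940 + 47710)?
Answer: -1/17230 ≈ -5.8038e-5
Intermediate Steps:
1/(-64940 + 47710) = 1/(-17230) = -1/17230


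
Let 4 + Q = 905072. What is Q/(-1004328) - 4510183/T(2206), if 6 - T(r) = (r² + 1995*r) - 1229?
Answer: -964202945651/2326568747022 ≈ -0.41443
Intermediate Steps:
Q = 905068 (Q = -4 + 905072 = 905068)
T(r) = 1235 - r² - 1995*r (T(r) = 6 - ((r² + 1995*r) - 1229) = 6 - (-1229 + r² + 1995*r) = 6 + (1229 - r² - 1995*r) = 1235 - r² - 1995*r)
Q/(-1004328) - 4510183/T(2206) = 905068/(-1004328) - 4510183/(1235 - 1*2206² - 1995*2206) = 905068*(-1/1004328) - 4510183/(1235 - 1*4866436 - 4400970) = -226267/251082 - 4510183/(1235 - 4866436 - 4400970) = -226267/251082 - 4510183/(-9266171) = -226267/251082 - 4510183*(-1/9266171) = -226267/251082 + 4510183/9266171 = -964202945651/2326568747022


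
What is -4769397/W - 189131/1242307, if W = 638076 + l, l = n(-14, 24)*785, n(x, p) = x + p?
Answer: -6047219909185/802438391282 ≈ -7.5361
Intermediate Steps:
n(x, p) = p + x
l = 7850 (l = (24 - 14)*785 = 10*785 = 7850)
W = 645926 (W = 638076 + 7850 = 645926)
-4769397/W - 189131/1242307 = -4769397/645926 - 189131/1242307 = -6047219909185/802438391282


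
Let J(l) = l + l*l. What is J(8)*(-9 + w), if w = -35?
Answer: -3168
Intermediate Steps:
J(l) = l + l**2
J(8)*(-9 + w) = (8*(1 + 8))*(-9 - 35) = (8*9)*(-44) = 72*(-44) = -3168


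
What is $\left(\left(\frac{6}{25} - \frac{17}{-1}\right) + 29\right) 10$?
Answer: $\frac{2312}{5} \approx 462.4$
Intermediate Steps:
$\left(\left(\frac{6}{25} - \frac{17}{-1}\right) + 29\right) 10 = \left(\left(6 \cdot \frac{1}{25} - -17\right) + 29\right) 10 = \left(\left(\frac{6}{25} + 17\right) + 29\right) 10 = \left(\frac{431}{25} + 29\right) 10 = \frac{1156}{25} \cdot 10 = \frac{2312}{5}$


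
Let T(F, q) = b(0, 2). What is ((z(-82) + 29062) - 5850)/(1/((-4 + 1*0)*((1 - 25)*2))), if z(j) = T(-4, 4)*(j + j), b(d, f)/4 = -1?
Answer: 4582656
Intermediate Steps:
b(d, f) = -4 (b(d, f) = 4*(-1) = -4)
T(F, q) = -4
z(j) = -8*j (z(j) = -4*(j + j) = -8*j)
((z(-82) + 29062) - 5850)/(1/((-4 + 1*0)*((1 - 25)*2))) = ((-8*(-82) + 29062) - 5850)/(1/((-4 + 1*0)*((1 - 25)*2))) = ((656 + 29062) - 5850)/(1/((-4 + 0)*(-24*2))) = (29718 - 5850)/(1/(-4*(-48))) = 23868/(1/192) = 23868*192 = 4582656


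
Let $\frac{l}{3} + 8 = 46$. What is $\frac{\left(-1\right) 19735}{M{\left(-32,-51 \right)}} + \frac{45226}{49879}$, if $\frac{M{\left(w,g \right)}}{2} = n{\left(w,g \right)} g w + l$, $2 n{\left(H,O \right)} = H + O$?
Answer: $\frac{7100183593}{6745037412} \approx 1.0527$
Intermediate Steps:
$n{\left(H,O \right)} = \frac{H}{2} + \frac{O}{2}$ ($n{\left(H,O \right)} = \frac{H + O}{2} = \frac{H}{2} + \frac{O}{2}$)
$l = 114$ ($l = -24 + 3 \cdot 46 = -24 + 138 = 114$)
$M{\left(w,g \right)} = 228 + 2 g w \left(\frac{g}{2} + \frac{w}{2}\right)$ ($M{\left(w,g \right)} = 2 \left(\left(\frac{w}{2} + \frac{g}{2}\right) g w + 114\right) = 2 \left(\left(\frac{g}{2} + \frac{w}{2}\right) g w + 114\right) = 2 \left(g \left(\frac{g}{2} + \frac{w}{2}\right) w + 114\right) = 2 \left(g w \left(\frac{g}{2} + \frac{w}{2}\right) + 114\right) = 2 \left(114 + g w \left(\frac{g}{2} + \frac{w}{2}\right)\right) = 228 + 2 g w \left(\frac{g}{2} + \frac{w}{2}\right)$)
$\frac{\left(-1\right) 19735}{M{\left(-32,-51 \right)}} + \frac{45226}{49879} = \frac{\left(-1\right) 19735}{228 - - 1632 \left(-51 - 32\right)} + \frac{45226}{49879} = - \frac{19735}{228 - \left(-1632\right) \left(-83\right)} + 45226 \cdot \frac{1}{49879} = - \frac{19735}{228 - 135456} + \frac{45226}{49879} = - \frac{19735}{-135228} + \frac{45226}{49879} = \left(-19735\right) \left(- \frac{1}{135228}\right) + \frac{45226}{49879} = \frac{19735}{135228} + \frac{45226}{49879} = \frac{7100183593}{6745037412}$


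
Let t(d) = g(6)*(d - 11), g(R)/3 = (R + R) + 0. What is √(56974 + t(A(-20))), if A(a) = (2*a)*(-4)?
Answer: √62338 ≈ 249.68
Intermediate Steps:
g(R) = 6*R (g(R) = 3*((R + R) + 0) = 3*(2*R + 0) = 3*(2*R) = 6*R)
A(a) = -8*a
t(d) = -396 + 36*d (t(d) = (6*6)*(d - 11) = 36*(-11 + d) = -396 + 36*d)
√(56974 + t(A(-20))) = √(56974 + (-396 + 36*(-8*(-20)))) = √(56974 + (-396 + 36*160)) = √(56974 + (-396 + 5760)) = √(56974 + 5364) = √62338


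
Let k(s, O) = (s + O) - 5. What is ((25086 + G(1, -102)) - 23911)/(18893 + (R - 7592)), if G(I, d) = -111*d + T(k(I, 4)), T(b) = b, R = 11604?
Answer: 12497/22905 ≈ 0.54560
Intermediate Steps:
k(s, O) = -5 + O + s (k(s, O) = (O + s) - 5 = -5 + O + s)
G(I, d) = -1 + I - 111*d (G(I, d) = -111*d + (-5 + 4 + I) = -111*d + (-1 + I) = -1 + I - 111*d)
((25086 + G(1, -102)) - 23911)/(18893 + (R - 7592)) = ((25086 + (-1 + 1 - 111*(-102))) - 23911)/(18893 + (11604 - 7592)) = ((25086 + (-1 + 1 + 11322)) - 23911)/(18893 + 4012) = ((25086 + 11322) - 23911)/22905 = (36408 - 23911)*(1/22905) = 12497*(1/22905) = 12497/22905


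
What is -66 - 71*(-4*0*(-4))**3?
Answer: -66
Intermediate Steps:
-66 - 71*(-4*0*(-4))**3 = -66 - 71*(0*(-4))**3 = -66 - 71*0**3 = -66 - 71*0 = -66 + 0 = -66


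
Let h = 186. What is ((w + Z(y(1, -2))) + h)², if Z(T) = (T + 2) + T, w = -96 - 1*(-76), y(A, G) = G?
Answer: 26896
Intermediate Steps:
w = -20 (w = -96 + 76 = -20)
Z(T) = 2 + 2*T (Z(T) = (2 + T) + T = 2 + 2*T)
((w + Z(y(1, -2))) + h)² = ((-20 + (2 + 2*(-2))) + 186)² = ((-20 + (2 - 4)) + 186)² = ((-20 - 2) + 186)² = (-22 + 186)² = 164² = 26896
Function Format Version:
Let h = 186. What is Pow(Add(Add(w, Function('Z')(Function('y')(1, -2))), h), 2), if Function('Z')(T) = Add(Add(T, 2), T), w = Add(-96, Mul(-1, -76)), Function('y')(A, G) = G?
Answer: 26896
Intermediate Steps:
w = -20 (w = Add(-96, 76) = -20)
Function('Z')(T) = Add(2, Mul(2, T)) (Function('Z')(T) = Add(Add(2, T), T) = Add(2, Mul(2, T)))
Pow(Add(Add(w, Function('Z')(Function('y')(1, -2))), h), 2) = Pow(Add(Add(-20, Add(2, Mul(2, -2))), 186), 2) = Pow(Add(Add(-20, Add(2, -4)), 186), 2) = Pow(Add(Add(-20, -2), 186), 2) = Pow(Add(-22, 186), 2) = Pow(164, 2) = 26896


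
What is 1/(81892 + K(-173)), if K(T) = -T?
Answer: 1/82065 ≈ 1.2185e-5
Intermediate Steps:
1/(81892 + K(-173)) = 1/(81892 - 1*(-173)) = 1/(81892 + 173) = 1/82065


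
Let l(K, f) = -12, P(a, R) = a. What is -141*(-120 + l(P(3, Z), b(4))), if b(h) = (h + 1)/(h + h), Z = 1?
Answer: 18612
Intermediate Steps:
b(h) = (1 + h)/(2*h) (b(h) = (1 + h)/((2*h)) = (1 + h)*(1/(2*h)) = (1 + h)/(2*h))
-141*(-120 + l(P(3, Z), b(4))) = -141*(-120 - 12) = -141*(-132) = 18612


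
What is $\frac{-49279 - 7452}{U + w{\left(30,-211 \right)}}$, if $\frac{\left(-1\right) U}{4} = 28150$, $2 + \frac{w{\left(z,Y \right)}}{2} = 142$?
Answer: $\frac{56731}{112320} \approx 0.50508$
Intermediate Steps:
$w{\left(z,Y \right)} = 280$ ($w{\left(z,Y \right)} = -4 + 2 \cdot 142 = -4 + 284 = 280$)
$U = -112600$ ($U = \left(-4\right) 28150 = -112600$)
$\frac{-49279 - 7452}{U + w{\left(30,-211 \right)}} = \frac{-49279 - 7452}{-112600 + 280} = \frac{-49279 - 7452}{-112320} = \left(-56731\right) \left(- \frac{1}{112320}\right) = \frac{56731}{112320}$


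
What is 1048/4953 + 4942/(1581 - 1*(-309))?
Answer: 629963/222885 ≈ 2.8264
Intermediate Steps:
1048/4953 + 4942/(1581 - 1*(-309)) = 1048*(1/4953) + 4942/(1581 + 309) = 1048/4953 + 4942/1890 = 1048/4953 + 4942*(1/1890) = 1048/4953 + 353/135 = 629963/222885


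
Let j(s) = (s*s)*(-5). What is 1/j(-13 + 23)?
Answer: -1/500 ≈ -0.0020000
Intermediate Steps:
j(s) = -5*s² (j(s) = s²*(-5) = -5*s²)
1/j(-13 + 23) = 1/(-5*(-13 + 23)²) = 1/(-5*10²) = 1/(-5*100) = 1/(-500) = -1/500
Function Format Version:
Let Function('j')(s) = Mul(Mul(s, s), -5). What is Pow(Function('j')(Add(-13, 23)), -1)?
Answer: Rational(-1, 500) ≈ -0.0020000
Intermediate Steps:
Function('j')(s) = Mul(-5, Pow(s, 2)) (Function('j')(s) = Mul(Pow(s, 2), -5) = Mul(-5, Pow(s, 2)))
Pow(Function('j')(Add(-13, 23)), -1) = Pow(Mul(-5, Pow(Add(-13, 23), 2)), -1) = Pow(Mul(-5, Pow(10, 2)), -1) = Pow(Mul(-5, 100), -1) = Pow(-500, -1) = Rational(-1, 500)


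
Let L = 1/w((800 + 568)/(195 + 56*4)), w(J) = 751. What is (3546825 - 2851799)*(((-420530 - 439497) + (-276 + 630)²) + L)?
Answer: -383493078166960/751 ≈ -5.1064e+11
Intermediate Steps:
L = 1/751 ≈ 0.0013316
(3546825 - 2851799)*(((-420530 - 439497) + (-276 + 630)²) + L) = (3546825 - 2851799)*(((-420530 - 439497) + (-276 + 630)²) + 1/751) = 695026*((-860027 + 354²) + 1/751) = 695026*((-860027 + 125316) + 1/751) = 695026*(-734711 + 1/751) = 695026*(-551767960/751) = -383493078166960/751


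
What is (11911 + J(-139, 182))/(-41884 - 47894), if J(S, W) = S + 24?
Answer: -1966/14963 ≈ -0.13139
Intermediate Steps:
J(S, W) = 24 + S
(11911 + J(-139, 182))/(-41884 - 47894) = (11911 + (24 - 139))/(-41884 - 47894) = (11911 - 115)/(-89778) = 11796*(-1/89778) = -1966/14963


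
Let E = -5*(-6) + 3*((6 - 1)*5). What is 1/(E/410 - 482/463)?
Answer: -37966/29801 ≈ -1.2740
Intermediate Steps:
E = 105 (E = 30 + 3*(5*5) = 30 + 3*25 = 30 + 75 = 105)
1/(E/410 - 482/463) = 1/(105/410 - 482/463) = 1/(105*(1/410) - 482*1/463) = 1/(21/82 - 482/463) = 1/(-29801/37966) = -37966/29801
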